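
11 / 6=1.83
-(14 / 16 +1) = -15 / 8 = -1.88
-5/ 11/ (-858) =0.00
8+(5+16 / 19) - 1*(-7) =396 / 19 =20.84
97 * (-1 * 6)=-582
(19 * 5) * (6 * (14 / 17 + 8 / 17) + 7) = 23845 / 17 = 1402.65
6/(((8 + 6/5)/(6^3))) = 3240/23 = 140.87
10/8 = 5/4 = 1.25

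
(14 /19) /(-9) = -0.08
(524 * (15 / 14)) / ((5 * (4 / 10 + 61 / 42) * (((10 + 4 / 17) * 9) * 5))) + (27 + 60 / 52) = 12444440 / 439959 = 28.29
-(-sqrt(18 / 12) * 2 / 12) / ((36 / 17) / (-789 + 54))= -70.85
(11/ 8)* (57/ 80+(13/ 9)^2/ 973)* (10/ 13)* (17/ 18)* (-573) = -160935837337/ 393434496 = -409.05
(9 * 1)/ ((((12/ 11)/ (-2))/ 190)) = -3135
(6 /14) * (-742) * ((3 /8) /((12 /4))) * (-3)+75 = 777 /4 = 194.25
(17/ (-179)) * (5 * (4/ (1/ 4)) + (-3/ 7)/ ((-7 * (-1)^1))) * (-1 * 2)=133178/ 8771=15.18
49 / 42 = 1.17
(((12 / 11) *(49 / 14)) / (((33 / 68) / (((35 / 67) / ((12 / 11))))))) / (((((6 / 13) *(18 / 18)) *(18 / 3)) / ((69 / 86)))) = 1245335 / 1140876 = 1.09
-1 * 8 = -8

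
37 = 37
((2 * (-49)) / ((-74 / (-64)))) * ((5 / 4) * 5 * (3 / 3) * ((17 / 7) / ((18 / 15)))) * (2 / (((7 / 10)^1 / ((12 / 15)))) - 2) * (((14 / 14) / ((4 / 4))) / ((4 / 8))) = -68000 / 111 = -612.61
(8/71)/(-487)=-8/34577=-0.00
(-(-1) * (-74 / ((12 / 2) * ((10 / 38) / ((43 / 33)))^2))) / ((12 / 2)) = -24697093 / 490050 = -50.40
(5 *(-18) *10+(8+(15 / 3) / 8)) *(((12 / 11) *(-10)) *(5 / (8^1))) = 534825 / 88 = 6077.56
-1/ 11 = -0.09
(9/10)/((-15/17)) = -51/50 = -1.02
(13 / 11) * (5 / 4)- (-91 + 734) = -28227 / 44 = -641.52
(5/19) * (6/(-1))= -30/19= -1.58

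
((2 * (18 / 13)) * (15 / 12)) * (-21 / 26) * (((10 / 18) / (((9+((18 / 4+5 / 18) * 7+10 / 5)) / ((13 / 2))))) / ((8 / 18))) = -1701 / 3328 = -0.51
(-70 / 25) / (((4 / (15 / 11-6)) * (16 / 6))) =1071 / 880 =1.22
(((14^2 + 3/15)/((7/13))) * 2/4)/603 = 1417/4690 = 0.30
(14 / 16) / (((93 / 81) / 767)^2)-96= 3001300719 / 7688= 390387.71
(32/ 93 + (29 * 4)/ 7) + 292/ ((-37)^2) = 15265520/ 891219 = 17.13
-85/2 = -42.50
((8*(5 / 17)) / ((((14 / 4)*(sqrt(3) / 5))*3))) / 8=50*sqrt(3) / 1071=0.08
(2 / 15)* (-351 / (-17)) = 234 / 85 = 2.75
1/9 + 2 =19/9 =2.11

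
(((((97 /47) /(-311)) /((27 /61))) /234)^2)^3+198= 122826591875568887956302310627349817065537275640857 /620336322603883272506577326184014078481628577856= 198.00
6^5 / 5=7776 / 5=1555.20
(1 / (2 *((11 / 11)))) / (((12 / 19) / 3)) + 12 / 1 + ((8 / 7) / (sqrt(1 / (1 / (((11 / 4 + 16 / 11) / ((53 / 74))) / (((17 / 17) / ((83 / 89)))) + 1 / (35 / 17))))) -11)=8 *sqrt(78630691455470) / 151542181 + 27 / 8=3.84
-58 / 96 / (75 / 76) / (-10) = 551 / 9000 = 0.06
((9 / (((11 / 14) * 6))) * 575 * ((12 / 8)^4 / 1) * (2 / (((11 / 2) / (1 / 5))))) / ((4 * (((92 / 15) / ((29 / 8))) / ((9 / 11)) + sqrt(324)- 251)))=-109404675 / 250047952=-0.44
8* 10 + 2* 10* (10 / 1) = 280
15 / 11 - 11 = -106 / 11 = -9.64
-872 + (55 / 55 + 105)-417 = -1183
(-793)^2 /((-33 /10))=-190560.30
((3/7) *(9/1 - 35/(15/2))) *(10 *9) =1170/7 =167.14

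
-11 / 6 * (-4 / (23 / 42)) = 308 / 23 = 13.39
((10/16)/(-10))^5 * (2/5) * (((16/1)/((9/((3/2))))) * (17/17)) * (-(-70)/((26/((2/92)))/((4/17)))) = -7/499679232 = -0.00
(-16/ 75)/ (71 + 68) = -16/ 10425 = -0.00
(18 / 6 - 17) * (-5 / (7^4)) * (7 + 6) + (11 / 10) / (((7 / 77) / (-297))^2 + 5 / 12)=92103371144 / 30507824585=3.02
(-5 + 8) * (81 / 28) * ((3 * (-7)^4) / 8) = 250047 / 32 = 7813.97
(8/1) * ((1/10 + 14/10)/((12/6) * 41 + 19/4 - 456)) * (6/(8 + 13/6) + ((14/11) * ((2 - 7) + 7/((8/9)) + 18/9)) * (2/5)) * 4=-1978848/4955335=-0.40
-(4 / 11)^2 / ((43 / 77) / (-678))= 75936 / 473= 160.54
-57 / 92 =-0.62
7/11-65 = -708/11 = -64.36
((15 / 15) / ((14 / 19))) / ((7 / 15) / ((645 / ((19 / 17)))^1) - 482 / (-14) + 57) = 0.01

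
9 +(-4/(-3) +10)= 61/3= 20.33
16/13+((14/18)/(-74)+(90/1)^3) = 6311692565/8658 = 729001.22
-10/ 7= -1.43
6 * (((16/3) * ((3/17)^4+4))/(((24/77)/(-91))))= -9365976620/250563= -37379.73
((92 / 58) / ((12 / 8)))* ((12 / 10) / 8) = 23 / 145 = 0.16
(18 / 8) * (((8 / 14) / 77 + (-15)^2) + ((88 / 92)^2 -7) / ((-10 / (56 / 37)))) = 2898863631 / 5702620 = 508.34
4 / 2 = 2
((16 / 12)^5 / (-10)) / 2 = -256 / 1215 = -0.21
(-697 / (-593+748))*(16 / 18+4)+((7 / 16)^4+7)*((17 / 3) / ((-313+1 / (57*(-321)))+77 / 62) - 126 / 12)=-1241538787999294609 / 12933125141299200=-96.00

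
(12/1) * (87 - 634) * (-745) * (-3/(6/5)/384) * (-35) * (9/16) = 641836125/1024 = 626793.09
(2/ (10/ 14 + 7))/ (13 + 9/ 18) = 14/ 729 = 0.02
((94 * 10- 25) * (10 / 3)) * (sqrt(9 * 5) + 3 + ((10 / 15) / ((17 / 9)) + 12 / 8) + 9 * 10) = 9150 * sqrt(5) + 4918125 / 17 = 309761.49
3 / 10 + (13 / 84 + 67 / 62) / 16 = 78581 / 208320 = 0.38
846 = 846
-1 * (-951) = 951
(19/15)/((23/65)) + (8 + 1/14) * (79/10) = 650543/9660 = 67.34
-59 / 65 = -0.91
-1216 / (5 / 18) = -21888 / 5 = -4377.60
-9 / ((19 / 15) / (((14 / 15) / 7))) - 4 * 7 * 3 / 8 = -435 / 38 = -11.45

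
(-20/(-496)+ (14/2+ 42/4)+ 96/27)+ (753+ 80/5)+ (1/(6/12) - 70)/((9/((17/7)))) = 6028885/7812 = 771.75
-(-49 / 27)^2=-2401 / 729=-3.29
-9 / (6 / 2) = -3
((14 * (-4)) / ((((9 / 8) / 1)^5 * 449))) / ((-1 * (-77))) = -0.00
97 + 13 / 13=98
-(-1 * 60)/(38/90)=2700/19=142.11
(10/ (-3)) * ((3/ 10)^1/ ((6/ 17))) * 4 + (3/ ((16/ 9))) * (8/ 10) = -599/ 60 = -9.98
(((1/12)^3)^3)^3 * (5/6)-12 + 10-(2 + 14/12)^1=-4258487110991240738540196200443/824223311804756271975521845248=-5.17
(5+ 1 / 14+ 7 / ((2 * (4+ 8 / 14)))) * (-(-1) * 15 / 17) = 39225 / 7616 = 5.15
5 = 5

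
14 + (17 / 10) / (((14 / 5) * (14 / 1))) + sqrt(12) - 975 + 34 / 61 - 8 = -964.94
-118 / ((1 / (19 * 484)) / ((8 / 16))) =-542564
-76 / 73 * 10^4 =-760000 / 73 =-10410.96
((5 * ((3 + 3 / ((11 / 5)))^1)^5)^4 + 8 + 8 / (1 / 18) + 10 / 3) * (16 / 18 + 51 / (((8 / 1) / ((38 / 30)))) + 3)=17020444417464893566963146603287906768731 / 363284997263582404968540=46851492755467863.24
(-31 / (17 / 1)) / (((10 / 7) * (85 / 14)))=-1519 / 7225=-0.21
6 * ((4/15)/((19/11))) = 88/95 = 0.93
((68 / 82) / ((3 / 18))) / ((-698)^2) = 51 / 4993841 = 0.00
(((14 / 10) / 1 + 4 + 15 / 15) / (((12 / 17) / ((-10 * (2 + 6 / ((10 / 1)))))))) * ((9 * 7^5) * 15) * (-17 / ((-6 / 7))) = -10608175032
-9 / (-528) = 3 / 176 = 0.02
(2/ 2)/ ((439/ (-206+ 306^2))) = 93430/ 439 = 212.82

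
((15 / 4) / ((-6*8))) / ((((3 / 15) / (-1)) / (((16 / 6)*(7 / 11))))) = 175 / 264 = 0.66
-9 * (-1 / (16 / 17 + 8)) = 1.01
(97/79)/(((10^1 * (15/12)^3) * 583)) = 3104/28785625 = 0.00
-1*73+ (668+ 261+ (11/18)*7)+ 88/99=5167/6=861.17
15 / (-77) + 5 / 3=340 / 231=1.47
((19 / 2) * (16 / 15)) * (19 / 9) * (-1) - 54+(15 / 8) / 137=-11153063 / 147960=-75.38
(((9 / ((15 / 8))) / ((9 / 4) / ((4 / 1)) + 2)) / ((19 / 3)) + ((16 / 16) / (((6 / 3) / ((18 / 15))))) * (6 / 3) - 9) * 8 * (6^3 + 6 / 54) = -30320216 / 2337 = -12973.99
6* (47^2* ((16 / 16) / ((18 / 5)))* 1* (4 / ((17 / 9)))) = 7796.47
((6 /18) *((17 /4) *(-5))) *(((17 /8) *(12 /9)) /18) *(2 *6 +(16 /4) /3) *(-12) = 14450 /81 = 178.40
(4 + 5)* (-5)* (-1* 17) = 765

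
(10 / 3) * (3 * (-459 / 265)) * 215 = -197370 / 53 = -3723.96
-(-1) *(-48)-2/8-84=-529/4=-132.25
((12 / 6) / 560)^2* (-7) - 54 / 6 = -100801 / 11200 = -9.00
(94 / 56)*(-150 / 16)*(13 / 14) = -45825 / 3136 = -14.61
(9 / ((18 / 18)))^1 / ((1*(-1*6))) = -3 / 2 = -1.50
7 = 7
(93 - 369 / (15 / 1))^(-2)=25 / 116964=0.00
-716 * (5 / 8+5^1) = -8055 / 2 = -4027.50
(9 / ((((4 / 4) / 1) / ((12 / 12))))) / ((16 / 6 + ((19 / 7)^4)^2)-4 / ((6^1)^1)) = 5764801 / 1888343627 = 0.00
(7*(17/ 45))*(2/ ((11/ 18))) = 476/ 55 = 8.65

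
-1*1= -1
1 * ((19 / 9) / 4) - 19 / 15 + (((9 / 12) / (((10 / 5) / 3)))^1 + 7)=2659 / 360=7.39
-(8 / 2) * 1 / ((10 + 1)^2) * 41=-164 / 121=-1.36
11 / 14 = 0.79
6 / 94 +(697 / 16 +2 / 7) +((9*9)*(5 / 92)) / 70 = 5324133 / 121072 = 43.97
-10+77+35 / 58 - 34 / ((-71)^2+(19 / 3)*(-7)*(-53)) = 10866312 / 160747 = 67.60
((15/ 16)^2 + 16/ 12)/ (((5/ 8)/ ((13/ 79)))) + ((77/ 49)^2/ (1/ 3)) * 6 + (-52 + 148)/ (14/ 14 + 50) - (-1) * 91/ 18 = 4924723813/ 94762080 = 51.97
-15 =-15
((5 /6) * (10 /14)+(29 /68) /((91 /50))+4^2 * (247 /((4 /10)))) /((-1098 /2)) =-6550990 /363987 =-18.00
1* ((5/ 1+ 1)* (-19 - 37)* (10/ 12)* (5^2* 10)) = -70000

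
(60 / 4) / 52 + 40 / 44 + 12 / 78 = 1.35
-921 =-921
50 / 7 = 7.14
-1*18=-18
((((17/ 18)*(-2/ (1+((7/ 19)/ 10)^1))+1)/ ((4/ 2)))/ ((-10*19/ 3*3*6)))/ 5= 0.00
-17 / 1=-17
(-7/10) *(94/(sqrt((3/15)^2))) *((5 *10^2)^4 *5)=-102812500000000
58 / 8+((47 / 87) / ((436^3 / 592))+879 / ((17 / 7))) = 1414259097239 / 3830695782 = 369.19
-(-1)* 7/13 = 7/13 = 0.54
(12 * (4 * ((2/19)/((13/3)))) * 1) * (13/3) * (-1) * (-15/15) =96/19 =5.05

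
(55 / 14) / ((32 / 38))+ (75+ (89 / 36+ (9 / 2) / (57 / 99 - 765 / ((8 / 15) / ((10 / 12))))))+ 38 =152778163721 / 1271735136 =120.13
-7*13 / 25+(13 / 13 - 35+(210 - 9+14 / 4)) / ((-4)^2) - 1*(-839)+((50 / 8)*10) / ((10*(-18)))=6088817 / 7200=845.67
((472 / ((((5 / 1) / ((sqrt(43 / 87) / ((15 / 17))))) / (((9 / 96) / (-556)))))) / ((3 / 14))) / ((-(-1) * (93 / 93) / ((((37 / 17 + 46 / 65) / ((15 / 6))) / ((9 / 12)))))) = -1316231 * sqrt(3741) / 884300625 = -0.09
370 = 370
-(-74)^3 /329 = 405224 /329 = 1231.68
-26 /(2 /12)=-156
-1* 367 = -367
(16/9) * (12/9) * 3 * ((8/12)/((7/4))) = 512/189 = 2.71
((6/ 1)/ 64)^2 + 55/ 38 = 28331/ 19456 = 1.46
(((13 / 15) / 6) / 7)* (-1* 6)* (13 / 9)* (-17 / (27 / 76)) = 8.56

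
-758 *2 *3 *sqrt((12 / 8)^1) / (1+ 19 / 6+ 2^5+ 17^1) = -13644 *sqrt(6) / 319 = -104.77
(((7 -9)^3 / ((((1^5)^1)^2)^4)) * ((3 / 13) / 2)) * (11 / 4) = -33 / 13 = -2.54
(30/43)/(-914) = -0.00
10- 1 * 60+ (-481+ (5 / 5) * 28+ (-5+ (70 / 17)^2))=-141912 / 289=-491.04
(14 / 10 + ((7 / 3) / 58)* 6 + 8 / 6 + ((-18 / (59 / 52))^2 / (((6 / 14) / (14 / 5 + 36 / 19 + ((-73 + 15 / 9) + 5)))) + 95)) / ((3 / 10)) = -2077193658382 / 17262279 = -120331.37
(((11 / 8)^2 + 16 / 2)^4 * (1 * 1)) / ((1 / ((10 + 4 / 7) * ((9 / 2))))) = 53463707682093 / 117440512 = 455240.76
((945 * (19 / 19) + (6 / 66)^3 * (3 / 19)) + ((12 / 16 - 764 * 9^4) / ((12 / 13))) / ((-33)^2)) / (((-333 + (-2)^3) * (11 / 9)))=14717663155 / 1517744624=9.70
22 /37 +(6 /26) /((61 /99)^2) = 2152117 /1789801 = 1.20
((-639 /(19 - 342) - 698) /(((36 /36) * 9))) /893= -224815 /2595951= -0.09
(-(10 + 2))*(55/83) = -660/83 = -7.95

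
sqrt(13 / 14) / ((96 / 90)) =15* sqrt(182) / 224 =0.90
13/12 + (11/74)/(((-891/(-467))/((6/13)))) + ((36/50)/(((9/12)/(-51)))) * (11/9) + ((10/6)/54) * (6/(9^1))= -686104747/11688300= -58.70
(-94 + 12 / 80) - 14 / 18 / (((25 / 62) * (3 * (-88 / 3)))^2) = -1022033227 / 10890000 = -93.85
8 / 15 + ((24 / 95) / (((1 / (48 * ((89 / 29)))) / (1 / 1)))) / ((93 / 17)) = 1879624 / 256215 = 7.34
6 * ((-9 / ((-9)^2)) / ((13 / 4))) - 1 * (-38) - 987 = -949.21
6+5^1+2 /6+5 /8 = 287 /24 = 11.96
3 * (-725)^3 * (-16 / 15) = 1219450000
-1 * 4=-4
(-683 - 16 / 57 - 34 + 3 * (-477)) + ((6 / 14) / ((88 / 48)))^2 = -725999440 / 337953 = -2148.23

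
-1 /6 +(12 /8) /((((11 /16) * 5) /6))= 809 /330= 2.45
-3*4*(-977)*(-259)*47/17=-8395073.65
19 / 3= 6.33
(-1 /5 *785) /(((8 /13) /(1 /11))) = -2041 /88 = -23.19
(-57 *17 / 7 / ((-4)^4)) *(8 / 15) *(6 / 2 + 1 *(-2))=-323 / 1120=-0.29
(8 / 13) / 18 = 0.03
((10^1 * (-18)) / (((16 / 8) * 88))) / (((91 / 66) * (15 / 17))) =-153 / 182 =-0.84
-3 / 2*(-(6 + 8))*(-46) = -966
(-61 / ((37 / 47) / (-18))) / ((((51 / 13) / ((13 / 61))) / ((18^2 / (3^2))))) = 1715688 / 629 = 2727.64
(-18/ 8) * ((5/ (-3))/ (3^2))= 5/ 12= 0.42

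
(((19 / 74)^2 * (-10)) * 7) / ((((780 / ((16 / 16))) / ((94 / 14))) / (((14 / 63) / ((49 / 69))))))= -0.01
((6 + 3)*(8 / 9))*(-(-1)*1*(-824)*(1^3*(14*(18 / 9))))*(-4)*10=7383040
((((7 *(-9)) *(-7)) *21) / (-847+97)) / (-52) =3087 / 13000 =0.24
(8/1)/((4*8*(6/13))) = 13/24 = 0.54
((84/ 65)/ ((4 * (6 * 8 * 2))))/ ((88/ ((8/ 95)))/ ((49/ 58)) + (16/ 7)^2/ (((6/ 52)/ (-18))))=343/ 43001920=0.00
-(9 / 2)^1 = -9 / 2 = -4.50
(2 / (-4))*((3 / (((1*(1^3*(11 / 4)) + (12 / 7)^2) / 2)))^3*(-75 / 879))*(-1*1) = -813189888 / 16246215655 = -0.05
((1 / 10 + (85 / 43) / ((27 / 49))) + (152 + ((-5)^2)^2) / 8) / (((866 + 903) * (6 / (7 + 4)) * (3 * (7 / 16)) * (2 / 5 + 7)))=51499019 / 4787428779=0.01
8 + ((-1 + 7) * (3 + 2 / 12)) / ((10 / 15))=73 / 2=36.50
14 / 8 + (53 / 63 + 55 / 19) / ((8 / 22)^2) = 143657 / 4788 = 30.00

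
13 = 13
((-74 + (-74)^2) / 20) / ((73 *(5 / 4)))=74 / 25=2.96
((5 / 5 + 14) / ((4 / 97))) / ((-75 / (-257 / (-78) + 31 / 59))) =-1705357 / 92040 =-18.53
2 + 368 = 370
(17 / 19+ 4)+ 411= 415.89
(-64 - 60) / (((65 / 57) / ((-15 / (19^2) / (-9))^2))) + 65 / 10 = 3476273 / 535002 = 6.50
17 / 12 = 1.42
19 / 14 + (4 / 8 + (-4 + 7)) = 34 / 7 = 4.86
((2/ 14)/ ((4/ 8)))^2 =4/ 49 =0.08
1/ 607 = 0.00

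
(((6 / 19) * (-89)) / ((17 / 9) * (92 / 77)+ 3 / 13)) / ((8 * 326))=-2405403 / 555254936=-0.00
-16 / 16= -1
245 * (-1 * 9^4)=-1607445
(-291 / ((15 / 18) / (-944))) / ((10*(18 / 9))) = 412056 / 25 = 16482.24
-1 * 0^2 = 0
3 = 3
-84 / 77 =-12 / 11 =-1.09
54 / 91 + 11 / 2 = 1109 / 182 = 6.09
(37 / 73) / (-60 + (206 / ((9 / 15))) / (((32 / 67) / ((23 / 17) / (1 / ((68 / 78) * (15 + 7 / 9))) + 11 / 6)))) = 33696 / 972990355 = 0.00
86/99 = 0.87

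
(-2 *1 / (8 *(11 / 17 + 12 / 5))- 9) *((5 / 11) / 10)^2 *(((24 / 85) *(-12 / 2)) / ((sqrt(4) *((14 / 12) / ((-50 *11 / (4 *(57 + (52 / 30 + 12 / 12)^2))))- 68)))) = -285798375 / 1232527052372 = -0.00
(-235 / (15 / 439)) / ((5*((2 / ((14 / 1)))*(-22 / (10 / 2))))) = 144431 / 66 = 2188.35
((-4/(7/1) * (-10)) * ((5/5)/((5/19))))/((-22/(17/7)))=-1292/539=-2.40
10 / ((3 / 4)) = 40 / 3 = 13.33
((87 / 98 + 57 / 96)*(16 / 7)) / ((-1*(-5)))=2323 / 3430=0.68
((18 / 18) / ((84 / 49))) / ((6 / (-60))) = -35 / 6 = -5.83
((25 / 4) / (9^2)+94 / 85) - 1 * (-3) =4.18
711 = 711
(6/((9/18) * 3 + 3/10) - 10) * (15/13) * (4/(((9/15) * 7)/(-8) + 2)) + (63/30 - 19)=-289623/7670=-37.76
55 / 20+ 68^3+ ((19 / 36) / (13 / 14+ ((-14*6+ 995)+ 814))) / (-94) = 6427643087089 / 20441898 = 314434.75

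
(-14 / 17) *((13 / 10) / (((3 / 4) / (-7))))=2548 / 255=9.99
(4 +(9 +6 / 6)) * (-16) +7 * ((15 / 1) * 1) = -119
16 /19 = 0.84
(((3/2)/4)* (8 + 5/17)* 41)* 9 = 156087/136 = 1147.70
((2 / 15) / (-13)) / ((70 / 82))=-82 / 6825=-0.01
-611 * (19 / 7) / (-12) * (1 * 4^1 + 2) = 11609 / 14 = 829.21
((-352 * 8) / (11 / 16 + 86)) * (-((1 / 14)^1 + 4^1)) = 67584 / 511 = 132.26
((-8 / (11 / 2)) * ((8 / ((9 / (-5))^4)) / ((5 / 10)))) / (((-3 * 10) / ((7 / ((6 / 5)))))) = 280000 / 649539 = 0.43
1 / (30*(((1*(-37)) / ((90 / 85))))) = -3 / 3145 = -0.00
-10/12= -5/6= -0.83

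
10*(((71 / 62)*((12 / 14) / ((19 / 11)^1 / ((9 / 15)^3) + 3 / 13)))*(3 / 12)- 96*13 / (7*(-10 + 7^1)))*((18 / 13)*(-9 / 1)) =-51074853345 / 6893222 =-7409.43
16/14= 8/7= 1.14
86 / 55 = 1.56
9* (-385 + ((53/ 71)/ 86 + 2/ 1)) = -21046905/ 6106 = -3446.92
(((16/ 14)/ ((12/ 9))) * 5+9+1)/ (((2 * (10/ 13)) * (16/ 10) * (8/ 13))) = 4225/ 448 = 9.43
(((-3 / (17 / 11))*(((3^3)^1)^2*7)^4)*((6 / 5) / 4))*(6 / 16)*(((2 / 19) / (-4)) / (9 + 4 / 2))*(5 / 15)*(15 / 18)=2034339951272643 / 20672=98410407859.55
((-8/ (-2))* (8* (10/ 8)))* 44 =1760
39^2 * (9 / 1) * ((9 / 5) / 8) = 123201 / 40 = 3080.02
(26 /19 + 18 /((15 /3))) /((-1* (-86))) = 236 /4085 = 0.06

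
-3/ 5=-0.60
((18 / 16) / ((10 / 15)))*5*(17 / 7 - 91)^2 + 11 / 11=3243424 / 49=66192.33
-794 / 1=-794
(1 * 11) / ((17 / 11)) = 121 / 17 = 7.12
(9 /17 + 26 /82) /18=295 /6273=0.05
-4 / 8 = -1 / 2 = -0.50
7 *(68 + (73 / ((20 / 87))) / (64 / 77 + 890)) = 656438069 / 1371880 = 478.50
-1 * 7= -7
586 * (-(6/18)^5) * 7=-4102/243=-16.88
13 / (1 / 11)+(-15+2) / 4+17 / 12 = 847 / 6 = 141.17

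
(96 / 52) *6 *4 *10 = 5760 / 13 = 443.08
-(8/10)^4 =-256/625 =-0.41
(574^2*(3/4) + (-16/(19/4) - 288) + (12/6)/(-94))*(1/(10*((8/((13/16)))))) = 2506.72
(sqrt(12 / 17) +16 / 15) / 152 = sqrt(51) / 1292 +2 / 285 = 0.01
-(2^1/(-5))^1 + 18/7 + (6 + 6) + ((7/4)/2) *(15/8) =37211/2240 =16.61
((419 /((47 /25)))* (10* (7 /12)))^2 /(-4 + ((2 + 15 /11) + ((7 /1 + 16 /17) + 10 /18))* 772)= 5027079509375 /27220464352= 184.68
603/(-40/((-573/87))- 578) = -1.05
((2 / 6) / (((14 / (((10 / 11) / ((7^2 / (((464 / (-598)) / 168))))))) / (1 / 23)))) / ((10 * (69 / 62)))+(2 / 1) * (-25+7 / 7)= -5413980749075 / 112791265587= -48.00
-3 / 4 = -0.75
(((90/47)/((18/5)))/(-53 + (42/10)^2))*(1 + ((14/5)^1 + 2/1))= -3625/41548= -0.09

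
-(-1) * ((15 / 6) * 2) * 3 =15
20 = 20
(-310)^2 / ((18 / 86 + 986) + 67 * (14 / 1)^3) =4132300 / 7947871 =0.52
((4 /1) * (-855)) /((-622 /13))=22230 /311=71.48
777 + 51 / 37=28800 / 37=778.38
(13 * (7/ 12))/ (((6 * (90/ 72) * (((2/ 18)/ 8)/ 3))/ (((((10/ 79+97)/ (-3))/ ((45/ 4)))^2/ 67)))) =342887586496/ 12701215125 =27.00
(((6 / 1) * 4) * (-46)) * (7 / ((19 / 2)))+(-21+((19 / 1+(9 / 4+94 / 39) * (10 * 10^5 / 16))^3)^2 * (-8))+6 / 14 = -2286852870508693096385359887858080973545636432 / 467992920213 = -4886511679424265881347075000000000.00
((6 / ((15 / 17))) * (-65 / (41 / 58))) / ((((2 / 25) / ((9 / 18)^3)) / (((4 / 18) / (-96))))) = 160225 / 70848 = 2.26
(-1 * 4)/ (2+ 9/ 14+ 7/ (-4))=-112/ 25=-4.48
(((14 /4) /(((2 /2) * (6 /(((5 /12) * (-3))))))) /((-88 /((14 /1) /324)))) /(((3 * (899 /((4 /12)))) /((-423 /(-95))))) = 2303 /11688323328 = 0.00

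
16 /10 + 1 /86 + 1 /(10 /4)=173 /86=2.01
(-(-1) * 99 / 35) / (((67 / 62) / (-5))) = -6138 / 469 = -13.09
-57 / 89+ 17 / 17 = 0.36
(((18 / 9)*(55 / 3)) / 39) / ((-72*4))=-55 / 16848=-0.00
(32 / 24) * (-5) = -20 / 3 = -6.67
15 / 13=1.15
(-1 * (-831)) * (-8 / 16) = -831 / 2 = -415.50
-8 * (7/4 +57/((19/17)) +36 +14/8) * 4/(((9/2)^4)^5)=-3036676096/12157665459056928801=-0.00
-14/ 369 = -0.04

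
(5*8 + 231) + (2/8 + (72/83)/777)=23324341/85988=271.25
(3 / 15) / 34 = 1 / 170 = 0.01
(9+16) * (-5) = -125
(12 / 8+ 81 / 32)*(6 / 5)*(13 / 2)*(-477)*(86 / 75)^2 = -493022907 / 25000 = -19720.92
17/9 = 1.89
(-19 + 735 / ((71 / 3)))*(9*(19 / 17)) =146376 / 1207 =121.27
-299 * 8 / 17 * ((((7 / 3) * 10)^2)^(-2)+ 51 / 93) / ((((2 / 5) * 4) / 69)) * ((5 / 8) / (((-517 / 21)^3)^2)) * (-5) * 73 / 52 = 1689145841580446781 / 25762846095080104609280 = 0.00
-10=-10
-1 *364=-364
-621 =-621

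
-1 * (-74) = 74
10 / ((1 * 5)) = 2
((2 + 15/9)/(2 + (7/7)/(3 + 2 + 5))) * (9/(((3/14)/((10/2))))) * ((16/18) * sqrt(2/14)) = 8800 * sqrt(7)/189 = 123.19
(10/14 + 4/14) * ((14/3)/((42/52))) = 52/9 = 5.78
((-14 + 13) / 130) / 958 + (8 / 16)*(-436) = -27149721 / 124540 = -218.00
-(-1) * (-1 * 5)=-5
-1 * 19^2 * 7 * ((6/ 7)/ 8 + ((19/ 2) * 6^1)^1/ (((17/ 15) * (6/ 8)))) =-11541531/ 68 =-169728.40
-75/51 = -25/17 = -1.47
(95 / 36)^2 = 9025 / 1296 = 6.96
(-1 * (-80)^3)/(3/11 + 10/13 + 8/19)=55644160/159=349963.27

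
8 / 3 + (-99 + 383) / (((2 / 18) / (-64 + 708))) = 4938200 / 3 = 1646066.67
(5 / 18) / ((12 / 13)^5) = 1856465 / 4478976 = 0.41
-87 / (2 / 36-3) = 29.55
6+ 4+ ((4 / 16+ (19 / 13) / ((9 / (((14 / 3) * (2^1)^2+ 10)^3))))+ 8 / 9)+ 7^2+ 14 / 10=245589307 / 63180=3887.14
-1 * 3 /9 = -1 /3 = -0.33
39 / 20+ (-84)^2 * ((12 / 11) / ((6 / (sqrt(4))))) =564909 / 220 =2567.77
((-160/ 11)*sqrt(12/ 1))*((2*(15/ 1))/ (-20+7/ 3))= 28800*sqrt(3)/ 583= 85.56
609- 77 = 532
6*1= 6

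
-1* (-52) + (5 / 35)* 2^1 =366 / 7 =52.29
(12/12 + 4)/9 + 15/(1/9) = 1220/9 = 135.56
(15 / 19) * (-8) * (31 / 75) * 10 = -496 / 19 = -26.11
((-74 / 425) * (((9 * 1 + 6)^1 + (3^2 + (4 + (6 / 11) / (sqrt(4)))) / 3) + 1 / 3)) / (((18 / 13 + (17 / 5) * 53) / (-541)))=9171032 / 894795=10.25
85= 85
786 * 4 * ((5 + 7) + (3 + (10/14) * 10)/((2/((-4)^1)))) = -182352/7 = -26050.29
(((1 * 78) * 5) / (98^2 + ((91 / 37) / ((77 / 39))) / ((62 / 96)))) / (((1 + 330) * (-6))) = -820105 / 40116539324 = -0.00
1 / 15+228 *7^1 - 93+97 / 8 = 181823 / 120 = 1515.19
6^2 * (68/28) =612/7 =87.43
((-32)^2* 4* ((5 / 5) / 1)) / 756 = 1024 / 189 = 5.42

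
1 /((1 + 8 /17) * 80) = 17 /2000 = 0.01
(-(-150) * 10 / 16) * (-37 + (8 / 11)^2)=-1654875 / 484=-3419.16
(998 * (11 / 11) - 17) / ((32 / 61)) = 1870.03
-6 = -6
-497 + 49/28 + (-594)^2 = 352340.75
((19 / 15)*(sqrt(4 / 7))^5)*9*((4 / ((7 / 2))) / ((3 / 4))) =19456*sqrt(7) / 12005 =4.29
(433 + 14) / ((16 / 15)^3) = 1508625 / 4096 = 368.32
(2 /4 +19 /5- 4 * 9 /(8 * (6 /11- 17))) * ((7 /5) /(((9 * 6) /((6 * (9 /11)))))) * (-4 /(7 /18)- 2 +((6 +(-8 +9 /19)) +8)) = -3199447 /945725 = -3.38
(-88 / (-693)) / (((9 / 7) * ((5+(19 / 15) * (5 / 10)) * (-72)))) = -10 / 41067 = -0.00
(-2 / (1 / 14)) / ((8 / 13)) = -91 / 2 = -45.50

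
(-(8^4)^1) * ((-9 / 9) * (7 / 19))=28672 / 19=1509.05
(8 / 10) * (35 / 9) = 28 / 9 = 3.11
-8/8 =-1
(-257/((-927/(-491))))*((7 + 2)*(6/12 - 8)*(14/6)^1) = 4416545/206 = 21439.54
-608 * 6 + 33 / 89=-3647.63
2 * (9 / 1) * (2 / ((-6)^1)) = -6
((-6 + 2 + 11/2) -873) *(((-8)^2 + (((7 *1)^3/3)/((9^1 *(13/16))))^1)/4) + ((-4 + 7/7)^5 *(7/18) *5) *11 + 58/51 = -89691607/3978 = -22546.91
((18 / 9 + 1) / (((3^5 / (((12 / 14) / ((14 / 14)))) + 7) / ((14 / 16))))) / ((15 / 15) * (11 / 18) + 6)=27 / 19754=0.00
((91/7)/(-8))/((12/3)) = -13/32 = -0.41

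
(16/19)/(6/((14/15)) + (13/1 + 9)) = 112/3781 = 0.03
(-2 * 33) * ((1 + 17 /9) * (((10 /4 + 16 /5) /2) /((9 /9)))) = -2717 /5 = -543.40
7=7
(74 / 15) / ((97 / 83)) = 6142 / 1455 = 4.22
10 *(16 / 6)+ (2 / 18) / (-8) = 1919 / 72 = 26.65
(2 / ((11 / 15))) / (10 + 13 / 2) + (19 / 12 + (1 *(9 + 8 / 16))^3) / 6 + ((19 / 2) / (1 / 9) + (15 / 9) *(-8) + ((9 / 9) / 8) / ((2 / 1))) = 469477 / 2178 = 215.55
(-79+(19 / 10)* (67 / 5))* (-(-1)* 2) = -2677 / 25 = -107.08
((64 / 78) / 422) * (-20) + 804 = 6615796 / 8229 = 803.96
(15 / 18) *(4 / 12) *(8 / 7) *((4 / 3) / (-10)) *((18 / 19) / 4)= -4 / 399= -0.01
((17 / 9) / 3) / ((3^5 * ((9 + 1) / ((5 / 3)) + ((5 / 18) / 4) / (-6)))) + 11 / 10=6917771 / 6286410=1.10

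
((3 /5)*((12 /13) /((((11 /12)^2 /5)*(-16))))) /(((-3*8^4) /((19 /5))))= 513 /8053760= 0.00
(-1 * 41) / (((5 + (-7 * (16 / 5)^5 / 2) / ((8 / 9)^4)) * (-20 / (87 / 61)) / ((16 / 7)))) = -8917500 / 2503514237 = -0.00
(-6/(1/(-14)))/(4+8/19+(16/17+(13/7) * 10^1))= 31654/9019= 3.51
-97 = -97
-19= -19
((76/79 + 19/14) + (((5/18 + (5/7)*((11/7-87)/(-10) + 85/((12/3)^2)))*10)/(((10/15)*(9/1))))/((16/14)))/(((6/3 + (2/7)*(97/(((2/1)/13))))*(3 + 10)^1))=6557953/905074560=0.01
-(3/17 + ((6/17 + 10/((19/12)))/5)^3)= -10737292389/4212283375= -2.55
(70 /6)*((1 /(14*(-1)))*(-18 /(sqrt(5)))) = 3*sqrt(5) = 6.71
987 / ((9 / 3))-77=252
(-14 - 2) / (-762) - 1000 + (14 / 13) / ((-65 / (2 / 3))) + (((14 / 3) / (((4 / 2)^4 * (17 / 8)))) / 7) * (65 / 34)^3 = -215081734567853 / 215113346760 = -999.85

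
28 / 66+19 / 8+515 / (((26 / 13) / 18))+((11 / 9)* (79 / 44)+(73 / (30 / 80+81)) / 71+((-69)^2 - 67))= 113896756037 / 12202344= 9334.01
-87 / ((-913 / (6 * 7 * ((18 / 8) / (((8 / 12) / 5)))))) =246645 / 3652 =67.54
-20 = -20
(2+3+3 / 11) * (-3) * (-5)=870 / 11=79.09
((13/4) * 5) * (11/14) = 715/56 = 12.77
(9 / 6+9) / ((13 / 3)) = 63 / 26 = 2.42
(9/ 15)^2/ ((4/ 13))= 117/ 100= 1.17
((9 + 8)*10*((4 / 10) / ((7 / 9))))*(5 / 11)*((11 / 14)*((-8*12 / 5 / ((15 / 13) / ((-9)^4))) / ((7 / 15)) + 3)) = -2505535038 / 343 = -7304766.87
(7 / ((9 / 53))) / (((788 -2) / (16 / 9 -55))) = -177709 / 63666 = -2.79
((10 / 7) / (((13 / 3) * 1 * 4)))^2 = 225 / 33124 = 0.01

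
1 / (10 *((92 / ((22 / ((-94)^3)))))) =-11 / 382068640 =-0.00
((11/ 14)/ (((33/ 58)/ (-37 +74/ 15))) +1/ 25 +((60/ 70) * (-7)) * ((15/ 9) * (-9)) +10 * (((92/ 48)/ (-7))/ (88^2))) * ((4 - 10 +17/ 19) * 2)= -108269514223/ 231739200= -467.20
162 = 162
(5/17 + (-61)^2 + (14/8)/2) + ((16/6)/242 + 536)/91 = 2392608841/641784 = 3728.06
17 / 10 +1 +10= 127 / 10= 12.70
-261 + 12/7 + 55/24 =-256.99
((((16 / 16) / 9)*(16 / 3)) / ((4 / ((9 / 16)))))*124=31 / 3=10.33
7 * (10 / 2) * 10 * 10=3500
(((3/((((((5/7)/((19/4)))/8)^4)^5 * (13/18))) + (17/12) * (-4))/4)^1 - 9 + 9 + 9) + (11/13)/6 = 509504175109452271717924330091253400220218609513637/14877319335937500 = 34247041661510834953134250000000000.00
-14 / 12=-7 / 6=-1.17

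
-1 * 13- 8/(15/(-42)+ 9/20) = -1289/13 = -99.15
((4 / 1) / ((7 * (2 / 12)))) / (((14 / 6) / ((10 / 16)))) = 45 / 49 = 0.92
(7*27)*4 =756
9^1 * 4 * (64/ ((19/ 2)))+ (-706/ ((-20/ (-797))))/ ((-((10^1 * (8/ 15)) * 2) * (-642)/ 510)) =-241063845/ 130112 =-1852.74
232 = 232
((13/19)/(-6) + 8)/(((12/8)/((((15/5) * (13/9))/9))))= 2.53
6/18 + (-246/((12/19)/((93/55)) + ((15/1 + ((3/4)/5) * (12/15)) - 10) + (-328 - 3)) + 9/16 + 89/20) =6.10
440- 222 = 218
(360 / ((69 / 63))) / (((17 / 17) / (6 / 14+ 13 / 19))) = 159840 / 437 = 365.77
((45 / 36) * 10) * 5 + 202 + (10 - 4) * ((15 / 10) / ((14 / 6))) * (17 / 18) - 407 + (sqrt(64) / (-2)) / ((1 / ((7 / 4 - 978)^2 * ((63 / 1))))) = -6724823913 / 28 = -240172282.61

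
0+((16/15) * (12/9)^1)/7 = 64/315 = 0.20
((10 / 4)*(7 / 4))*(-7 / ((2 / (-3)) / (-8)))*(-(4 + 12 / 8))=8085 / 4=2021.25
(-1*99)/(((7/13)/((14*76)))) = -195624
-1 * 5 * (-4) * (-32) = -640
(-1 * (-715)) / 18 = 39.72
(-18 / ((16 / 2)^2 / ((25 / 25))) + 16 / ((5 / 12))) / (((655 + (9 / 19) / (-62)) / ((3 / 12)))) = 0.01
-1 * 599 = -599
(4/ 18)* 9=2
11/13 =0.85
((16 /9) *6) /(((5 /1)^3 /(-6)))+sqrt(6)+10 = sqrt(6)+1186 /125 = 11.94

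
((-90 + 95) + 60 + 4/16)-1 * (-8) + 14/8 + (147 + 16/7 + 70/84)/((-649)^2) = 75.00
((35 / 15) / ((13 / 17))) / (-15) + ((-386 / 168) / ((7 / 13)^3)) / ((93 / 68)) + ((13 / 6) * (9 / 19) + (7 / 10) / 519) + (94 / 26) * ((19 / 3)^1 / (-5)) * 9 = -813444710436 / 15902555305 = -51.15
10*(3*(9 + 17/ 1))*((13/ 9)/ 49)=3380/ 147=22.99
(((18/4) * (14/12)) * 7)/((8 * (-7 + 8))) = 147/32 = 4.59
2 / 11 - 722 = -7940 / 11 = -721.82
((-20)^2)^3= 64000000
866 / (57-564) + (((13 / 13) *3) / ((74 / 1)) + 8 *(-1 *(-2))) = 537725 / 37518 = 14.33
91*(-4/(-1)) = 364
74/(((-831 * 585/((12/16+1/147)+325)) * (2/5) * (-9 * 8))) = 7087165/4116202272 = 0.00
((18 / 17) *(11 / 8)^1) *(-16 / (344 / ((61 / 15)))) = -2013 / 7310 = -0.28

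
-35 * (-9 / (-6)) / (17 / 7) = -735 / 34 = -21.62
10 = 10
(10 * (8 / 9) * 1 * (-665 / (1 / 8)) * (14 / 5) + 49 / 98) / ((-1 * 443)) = 2383351 / 7974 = 298.89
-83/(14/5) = -415/14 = -29.64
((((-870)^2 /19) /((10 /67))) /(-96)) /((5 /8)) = -169041 /38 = -4448.45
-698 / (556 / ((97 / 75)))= -33853 / 20850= -1.62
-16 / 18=-8 / 9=-0.89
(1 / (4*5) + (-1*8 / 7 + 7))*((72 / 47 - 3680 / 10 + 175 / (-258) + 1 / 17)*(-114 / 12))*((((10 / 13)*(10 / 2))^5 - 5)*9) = 31659991103042985357 / 204104217616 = 155116790.20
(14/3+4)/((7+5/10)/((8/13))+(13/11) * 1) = 352/543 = 0.65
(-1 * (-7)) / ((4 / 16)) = 28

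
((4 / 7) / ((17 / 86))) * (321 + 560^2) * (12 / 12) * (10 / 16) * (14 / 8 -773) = -208215951275 / 476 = -437428469.07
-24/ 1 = -24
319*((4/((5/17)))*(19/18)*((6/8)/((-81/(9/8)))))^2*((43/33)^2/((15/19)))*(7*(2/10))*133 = 2856.53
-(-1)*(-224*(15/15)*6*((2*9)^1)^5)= -2539579392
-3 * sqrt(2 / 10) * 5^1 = -3 * sqrt(5) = -6.71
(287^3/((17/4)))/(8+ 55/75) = 1418394180/2227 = 636908.03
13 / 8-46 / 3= -329 / 24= -13.71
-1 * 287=-287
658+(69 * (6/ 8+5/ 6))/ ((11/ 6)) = 717.59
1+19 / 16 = 35 / 16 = 2.19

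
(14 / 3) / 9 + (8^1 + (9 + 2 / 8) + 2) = 2135 / 108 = 19.77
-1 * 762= -762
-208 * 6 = -1248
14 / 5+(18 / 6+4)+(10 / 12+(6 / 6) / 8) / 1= 1291 / 120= 10.76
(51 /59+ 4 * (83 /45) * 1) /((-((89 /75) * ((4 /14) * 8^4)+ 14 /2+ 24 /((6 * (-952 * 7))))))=-182285390 /30868360863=-0.01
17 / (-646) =-1 / 38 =-0.03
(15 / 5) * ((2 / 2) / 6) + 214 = 429 / 2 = 214.50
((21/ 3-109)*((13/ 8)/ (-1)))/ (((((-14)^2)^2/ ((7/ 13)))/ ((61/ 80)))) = 3111/ 1756160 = 0.00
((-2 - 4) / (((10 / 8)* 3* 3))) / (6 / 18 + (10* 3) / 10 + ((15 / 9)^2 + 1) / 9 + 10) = -108 / 2785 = -0.04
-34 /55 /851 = -34 /46805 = -0.00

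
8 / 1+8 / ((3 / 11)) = 112 / 3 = 37.33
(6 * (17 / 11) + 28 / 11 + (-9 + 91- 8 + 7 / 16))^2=230462761 / 30976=7440.04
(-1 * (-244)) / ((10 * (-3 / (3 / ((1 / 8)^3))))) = -62464 / 5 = -12492.80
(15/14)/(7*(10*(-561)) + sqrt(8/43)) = -1809225/66311714692 - 15*sqrt(86)/464182002844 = -0.00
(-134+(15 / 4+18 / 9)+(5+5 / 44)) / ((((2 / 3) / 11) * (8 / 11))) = -89397 / 32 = -2793.66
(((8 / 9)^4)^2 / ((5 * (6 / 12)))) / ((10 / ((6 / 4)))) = 8388608 / 358722675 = 0.02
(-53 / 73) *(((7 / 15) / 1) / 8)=-371 / 8760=-0.04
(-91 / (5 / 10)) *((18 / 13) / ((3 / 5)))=-420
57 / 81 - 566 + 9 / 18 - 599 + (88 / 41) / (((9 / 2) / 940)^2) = 614324465 / 6642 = 92490.89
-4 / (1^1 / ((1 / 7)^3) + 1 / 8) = -32 / 2745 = -0.01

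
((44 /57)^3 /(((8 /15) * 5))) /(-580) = -2662 /8950995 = -0.00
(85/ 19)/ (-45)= -17/ 171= -0.10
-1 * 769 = -769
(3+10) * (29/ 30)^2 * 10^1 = 121.48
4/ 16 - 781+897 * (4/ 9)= -382.08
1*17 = 17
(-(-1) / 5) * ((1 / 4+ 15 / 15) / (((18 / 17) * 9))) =17 / 648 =0.03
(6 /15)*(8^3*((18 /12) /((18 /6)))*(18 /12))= 768 /5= 153.60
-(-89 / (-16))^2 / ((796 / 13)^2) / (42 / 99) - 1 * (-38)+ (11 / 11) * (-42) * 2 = -104504643641 / 2270879744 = -46.02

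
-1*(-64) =64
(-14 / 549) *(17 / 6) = -119 / 1647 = -0.07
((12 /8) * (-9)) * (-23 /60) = 207 /40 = 5.18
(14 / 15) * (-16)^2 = 238.93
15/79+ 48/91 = 5157/7189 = 0.72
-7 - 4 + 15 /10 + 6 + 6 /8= -11 /4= -2.75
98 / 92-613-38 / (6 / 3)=-29023 / 46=-630.93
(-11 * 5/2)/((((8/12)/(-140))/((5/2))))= 28875/2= 14437.50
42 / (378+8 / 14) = 147 / 1325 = 0.11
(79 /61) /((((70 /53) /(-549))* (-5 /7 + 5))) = -12561 /100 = -125.61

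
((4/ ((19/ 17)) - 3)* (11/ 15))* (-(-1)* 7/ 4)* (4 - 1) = 847/ 380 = 2.23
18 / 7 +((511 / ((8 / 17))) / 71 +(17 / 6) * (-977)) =-2750.30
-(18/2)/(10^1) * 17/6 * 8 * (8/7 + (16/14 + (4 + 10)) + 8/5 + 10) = -99552/175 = -568.87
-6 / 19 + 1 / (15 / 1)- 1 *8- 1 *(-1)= -2066 / 285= -7.25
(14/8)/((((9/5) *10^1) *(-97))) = -7/6984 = -0.00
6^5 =7776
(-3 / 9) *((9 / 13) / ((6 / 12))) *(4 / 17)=-24 / 221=-0.11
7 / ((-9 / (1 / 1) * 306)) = -7 / 2754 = -0.00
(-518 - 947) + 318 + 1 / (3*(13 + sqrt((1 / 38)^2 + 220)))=-19494709 / 16995 + 38*sqrt(317681) / 220935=-1146.99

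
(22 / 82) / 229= 11 / 9389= 0.00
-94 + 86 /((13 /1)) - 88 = -2280 /13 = -175.38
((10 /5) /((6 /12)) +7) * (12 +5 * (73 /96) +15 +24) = 57871 /96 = 602.82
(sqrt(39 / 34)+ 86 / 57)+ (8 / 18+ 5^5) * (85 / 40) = sqrt(1326) / 34+ 9087731 / 1368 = 6644.15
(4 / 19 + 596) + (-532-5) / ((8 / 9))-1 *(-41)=5029 / 152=33.09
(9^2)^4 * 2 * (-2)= -172186884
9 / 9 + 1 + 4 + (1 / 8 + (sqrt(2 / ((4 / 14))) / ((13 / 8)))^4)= 3005121 / 228488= 13.15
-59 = -59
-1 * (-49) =49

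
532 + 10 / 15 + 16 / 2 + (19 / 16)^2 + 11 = 424763 / 768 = 553.08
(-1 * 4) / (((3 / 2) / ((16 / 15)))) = -128 / 45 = -2.84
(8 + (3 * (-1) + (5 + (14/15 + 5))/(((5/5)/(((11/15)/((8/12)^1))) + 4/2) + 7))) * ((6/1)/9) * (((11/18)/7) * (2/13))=219538/4017195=0.05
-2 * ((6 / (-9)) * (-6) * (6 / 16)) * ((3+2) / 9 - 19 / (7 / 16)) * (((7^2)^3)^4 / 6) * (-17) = -1256690771614495435721531 / 18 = -69816153978583079762307.28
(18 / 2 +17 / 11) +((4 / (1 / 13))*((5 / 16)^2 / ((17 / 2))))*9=95279 / 5984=15.92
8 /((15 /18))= 48 /5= 9.60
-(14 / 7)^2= -4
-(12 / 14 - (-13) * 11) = -1007 / 7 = -143.86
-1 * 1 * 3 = -3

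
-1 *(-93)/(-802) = -0.12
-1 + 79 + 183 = 261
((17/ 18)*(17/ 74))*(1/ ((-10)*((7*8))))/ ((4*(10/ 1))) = -289/ 29836800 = -0.00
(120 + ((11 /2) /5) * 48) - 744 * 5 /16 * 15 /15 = -597 /10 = -59.70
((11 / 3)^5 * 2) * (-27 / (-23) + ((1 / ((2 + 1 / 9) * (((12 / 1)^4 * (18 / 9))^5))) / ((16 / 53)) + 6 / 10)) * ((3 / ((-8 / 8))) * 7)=-49378.60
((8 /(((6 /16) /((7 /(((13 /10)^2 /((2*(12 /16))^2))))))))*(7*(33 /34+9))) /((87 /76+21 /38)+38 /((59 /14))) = 178760937600 /138027539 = 1295.11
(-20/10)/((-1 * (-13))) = -2/13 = -0.15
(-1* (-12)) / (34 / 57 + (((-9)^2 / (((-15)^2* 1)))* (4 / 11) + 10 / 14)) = 1316700 / 158189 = 8.32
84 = 84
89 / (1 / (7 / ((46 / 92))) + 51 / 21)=178 / 5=35.60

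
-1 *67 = -67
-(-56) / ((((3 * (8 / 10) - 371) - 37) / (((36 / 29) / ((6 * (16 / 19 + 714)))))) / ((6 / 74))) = -3990 / 1231459567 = -0.00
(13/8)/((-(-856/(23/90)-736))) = 299/751744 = 0.00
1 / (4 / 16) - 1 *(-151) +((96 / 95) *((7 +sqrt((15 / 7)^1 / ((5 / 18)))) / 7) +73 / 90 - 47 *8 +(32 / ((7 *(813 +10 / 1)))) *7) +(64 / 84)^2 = -3014329193 / 13791834 +288 *sqrt(42) / 4655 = -218.16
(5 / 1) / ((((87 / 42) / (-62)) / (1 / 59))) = -4340 / 1711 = -2.54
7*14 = 98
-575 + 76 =-499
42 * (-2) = -84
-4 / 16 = -1 / 4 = -0.25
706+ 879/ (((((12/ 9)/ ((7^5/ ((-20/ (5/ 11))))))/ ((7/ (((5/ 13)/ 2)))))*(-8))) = 4035610489/ 3520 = 1146480.25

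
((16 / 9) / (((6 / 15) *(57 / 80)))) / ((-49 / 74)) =-236800 / 25137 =-9.42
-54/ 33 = -18/ 11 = -1.64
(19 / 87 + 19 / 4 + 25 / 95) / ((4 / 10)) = 172955 / 13224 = 13.08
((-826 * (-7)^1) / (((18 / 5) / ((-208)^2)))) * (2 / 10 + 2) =1375838464 / 9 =152870940.44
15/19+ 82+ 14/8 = 6425/76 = 84.54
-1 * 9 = -9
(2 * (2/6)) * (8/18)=8/27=0.30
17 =17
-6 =-6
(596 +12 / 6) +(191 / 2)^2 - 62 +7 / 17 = 656653 / 68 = 9656.66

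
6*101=606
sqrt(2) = 1.41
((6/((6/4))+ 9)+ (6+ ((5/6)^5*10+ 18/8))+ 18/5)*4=561209/4860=115.48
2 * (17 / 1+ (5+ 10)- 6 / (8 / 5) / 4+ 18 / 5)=2773 / 40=69.32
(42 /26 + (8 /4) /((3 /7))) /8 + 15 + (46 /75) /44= 451857 /28600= 15.80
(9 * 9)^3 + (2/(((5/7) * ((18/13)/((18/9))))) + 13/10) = 47830171/90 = 531446.34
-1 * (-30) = 30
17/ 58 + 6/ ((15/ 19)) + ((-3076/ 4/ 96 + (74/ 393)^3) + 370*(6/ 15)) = 41651684436973/ 281640840480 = 147.89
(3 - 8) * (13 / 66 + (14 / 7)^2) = -1385 / 66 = -20.98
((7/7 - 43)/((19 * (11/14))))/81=-196/5643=-0.03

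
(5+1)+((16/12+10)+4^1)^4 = 55283.23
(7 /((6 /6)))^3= 343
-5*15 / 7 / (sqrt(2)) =-75*sqrt(2) / 14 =-7.58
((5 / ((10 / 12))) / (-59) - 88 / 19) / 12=-2653 / 6726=-0.39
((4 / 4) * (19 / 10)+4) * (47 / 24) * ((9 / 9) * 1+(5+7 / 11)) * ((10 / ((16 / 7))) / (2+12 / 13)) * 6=18421039 / 26752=688.59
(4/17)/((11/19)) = 76/187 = 0.41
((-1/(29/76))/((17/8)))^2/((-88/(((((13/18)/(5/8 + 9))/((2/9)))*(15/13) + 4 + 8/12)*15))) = -269854720/205862503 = -1.31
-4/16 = -1/4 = -0.25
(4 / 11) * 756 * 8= 24192 / 11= 2199.27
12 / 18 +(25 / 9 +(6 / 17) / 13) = 6905 / 1989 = 3.47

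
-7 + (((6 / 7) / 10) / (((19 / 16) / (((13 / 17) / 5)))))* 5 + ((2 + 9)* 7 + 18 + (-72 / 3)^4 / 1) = 3751723144 / 11305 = 331864.06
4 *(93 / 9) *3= 124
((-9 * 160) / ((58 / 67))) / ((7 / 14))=-96480 / 29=-3326.90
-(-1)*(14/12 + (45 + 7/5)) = 1427/30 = 47.57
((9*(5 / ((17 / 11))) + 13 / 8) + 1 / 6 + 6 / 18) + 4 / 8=4317 / 136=31.74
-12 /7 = -1.71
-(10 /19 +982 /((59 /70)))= -1306650 /1121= -1165.61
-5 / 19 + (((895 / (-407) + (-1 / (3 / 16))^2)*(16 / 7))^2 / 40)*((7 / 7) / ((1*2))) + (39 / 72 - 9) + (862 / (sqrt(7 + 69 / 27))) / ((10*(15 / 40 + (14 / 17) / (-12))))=18119459101313 / 499670269560 + 263772*sqrt(86) / 26875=127.28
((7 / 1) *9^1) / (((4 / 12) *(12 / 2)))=63 / 2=31.50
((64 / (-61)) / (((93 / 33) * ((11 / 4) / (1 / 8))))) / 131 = -32 / 247721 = -0.00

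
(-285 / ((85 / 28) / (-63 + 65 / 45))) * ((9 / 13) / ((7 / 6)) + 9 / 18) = 4189348 / 663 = 6318.78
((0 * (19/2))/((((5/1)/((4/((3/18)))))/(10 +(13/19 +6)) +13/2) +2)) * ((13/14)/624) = 0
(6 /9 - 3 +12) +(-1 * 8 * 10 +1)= -208 /3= -69.33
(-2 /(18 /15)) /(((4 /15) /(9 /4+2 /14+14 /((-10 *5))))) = -1479 /112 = -13.21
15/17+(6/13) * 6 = 807/221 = 3.65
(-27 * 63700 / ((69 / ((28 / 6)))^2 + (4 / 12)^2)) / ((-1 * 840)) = 3611790 / 385837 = 9.36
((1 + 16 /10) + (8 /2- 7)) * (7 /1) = -14 /5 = -2.80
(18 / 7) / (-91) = -18 / 637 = -0.03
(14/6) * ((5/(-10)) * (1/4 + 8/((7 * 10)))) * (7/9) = -0.33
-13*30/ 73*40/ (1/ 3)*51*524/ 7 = -1250683200/ 511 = -2447520.94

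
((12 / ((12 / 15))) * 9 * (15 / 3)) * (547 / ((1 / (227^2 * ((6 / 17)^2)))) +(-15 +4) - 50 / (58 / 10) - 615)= 19859339845800 / 8381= 2369566859.06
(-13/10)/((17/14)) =-91/85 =-1.07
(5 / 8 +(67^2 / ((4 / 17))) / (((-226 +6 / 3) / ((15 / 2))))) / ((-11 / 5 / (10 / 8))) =28589375 / 78848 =362.59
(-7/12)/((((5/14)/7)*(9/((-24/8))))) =343/90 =3.81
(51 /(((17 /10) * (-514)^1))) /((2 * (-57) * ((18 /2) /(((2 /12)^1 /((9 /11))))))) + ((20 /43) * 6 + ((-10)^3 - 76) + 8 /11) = -2407709848369 /2244988548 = -1072.48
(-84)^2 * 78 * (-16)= -8805888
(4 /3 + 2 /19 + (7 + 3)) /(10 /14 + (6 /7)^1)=4564 /627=7.28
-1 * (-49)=49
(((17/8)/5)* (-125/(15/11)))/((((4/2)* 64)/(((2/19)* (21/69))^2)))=-45815/146664192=-0.00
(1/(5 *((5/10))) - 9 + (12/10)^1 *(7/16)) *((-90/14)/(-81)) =-0.64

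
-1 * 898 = -898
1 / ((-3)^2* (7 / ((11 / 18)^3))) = 1331 / 367416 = 0.00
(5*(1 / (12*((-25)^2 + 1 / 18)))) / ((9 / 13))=65 / 67506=0.00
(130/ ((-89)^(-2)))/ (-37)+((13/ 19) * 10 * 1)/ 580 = -1134761979/ 40774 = -27830.53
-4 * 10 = -40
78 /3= 26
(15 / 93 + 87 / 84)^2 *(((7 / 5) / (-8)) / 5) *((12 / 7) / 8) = -3238563 / 301369600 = -0.01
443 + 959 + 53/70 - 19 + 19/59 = 5716247/4130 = 1384.08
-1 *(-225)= 225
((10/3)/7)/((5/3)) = 2/7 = 0.29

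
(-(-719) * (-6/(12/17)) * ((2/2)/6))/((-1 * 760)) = 1.34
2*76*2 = 304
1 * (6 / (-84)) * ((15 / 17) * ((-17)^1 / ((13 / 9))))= 0.74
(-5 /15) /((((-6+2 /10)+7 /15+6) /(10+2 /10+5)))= -38 /5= -7.60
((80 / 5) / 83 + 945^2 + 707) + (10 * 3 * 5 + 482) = 74232228 / 83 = 894364.19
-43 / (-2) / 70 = 43 / 140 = 0.31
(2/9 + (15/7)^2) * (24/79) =16984/11613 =1.46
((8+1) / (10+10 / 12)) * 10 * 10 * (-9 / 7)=-9720 / 91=-106.81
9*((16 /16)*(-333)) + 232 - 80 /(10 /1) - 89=-2862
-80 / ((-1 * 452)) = 20 / 113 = 0.18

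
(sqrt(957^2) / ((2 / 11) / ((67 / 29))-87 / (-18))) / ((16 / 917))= 9558153 / 856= 11166.07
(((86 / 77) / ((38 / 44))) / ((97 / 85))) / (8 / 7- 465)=-860 / 352013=-0.00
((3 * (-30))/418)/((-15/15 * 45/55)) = 5/19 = 0.26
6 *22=132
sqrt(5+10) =sqrt(15) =3.87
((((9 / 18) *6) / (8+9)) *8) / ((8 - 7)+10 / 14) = 14 / 17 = 0.82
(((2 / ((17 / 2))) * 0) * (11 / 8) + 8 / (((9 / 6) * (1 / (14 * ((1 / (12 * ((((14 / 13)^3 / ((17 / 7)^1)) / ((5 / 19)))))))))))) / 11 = 0.29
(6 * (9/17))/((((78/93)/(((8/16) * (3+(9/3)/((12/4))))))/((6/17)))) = 10044/3757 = 2.67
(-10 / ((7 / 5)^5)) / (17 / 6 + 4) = -187500 / 689087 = -0.27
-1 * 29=-29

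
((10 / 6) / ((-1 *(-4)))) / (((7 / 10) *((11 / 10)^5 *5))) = 250000 / 3382071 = 0.07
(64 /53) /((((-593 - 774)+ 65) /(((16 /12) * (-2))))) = 256 /103509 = 0.00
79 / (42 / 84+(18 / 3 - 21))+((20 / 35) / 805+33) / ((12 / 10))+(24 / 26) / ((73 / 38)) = 4193290523 / 186097002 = 22.53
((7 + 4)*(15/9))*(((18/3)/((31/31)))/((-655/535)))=-11770/131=-89.85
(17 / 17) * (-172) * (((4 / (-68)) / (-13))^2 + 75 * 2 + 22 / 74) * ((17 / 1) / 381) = -15572010712 / 13500227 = -1153.46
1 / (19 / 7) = 7 / 19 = 0.37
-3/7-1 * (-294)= 2055/7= 293.57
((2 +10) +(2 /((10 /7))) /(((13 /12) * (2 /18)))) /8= 192 /65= 2.95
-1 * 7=-7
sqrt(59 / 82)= sqrt(4838) / 82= 0.85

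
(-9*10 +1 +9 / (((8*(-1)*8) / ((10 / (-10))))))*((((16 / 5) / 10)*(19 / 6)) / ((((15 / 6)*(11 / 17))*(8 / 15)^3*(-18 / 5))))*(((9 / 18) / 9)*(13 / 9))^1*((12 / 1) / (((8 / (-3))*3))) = -10854415 / 884736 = -12.27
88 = 88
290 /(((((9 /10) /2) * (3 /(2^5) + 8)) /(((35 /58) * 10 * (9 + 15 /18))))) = 4720000 /999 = 4724.72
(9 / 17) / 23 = 9 / 391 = 0.02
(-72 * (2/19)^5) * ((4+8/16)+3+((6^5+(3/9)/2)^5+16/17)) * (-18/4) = 15034637659727148453767300/126281049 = 119056958892756334.75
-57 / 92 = -0.62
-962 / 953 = -1.01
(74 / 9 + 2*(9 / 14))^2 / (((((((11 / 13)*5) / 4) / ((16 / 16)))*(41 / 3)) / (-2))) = -37315304 / 2983365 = -12.51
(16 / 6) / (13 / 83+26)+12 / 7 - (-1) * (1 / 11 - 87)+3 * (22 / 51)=-714427562 / 8525517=-83.80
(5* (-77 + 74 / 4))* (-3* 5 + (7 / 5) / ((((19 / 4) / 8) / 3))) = 88101 / 38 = 2318.45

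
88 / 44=2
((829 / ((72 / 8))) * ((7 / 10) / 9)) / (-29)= -5803 / 23490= -0.25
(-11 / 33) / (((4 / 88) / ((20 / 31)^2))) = -8800 / 2883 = -3.05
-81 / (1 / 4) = -324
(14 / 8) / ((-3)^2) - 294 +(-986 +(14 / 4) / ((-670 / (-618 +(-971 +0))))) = -3833587 / 3015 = -1271.50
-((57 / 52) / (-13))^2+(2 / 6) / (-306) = -1719779 / 209751984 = -0.01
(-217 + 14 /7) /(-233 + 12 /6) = 215 /231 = 0.93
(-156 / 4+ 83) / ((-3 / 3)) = -44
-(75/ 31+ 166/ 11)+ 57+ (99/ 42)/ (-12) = 39.29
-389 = -389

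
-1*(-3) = 3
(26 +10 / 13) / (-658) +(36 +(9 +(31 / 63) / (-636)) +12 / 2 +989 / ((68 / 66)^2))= 3476162776043 / 3537583686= 982.64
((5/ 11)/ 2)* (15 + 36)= 255/ 22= 11.59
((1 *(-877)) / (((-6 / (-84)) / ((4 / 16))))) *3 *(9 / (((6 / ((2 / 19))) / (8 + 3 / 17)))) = -7679889 / 646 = -11888.37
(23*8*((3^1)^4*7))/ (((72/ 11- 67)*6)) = -27324/ 95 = -287.62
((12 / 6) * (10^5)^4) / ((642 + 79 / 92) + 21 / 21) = 3680000000000000000000 / 11847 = 310627162994851017.14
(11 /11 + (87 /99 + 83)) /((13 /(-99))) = -8403 /13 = -646.38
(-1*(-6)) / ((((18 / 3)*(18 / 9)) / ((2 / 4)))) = 1 / 4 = 0.25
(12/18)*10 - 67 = -181/3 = -60.33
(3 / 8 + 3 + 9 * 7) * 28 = 3717 / 2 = 1858.50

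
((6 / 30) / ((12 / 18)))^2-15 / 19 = -1329 / 1900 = -0.70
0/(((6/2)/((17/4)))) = 0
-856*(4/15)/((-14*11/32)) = 54784/1155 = 47.43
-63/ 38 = -1.66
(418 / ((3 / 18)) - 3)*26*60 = 3907800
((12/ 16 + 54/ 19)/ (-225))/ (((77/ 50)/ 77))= -91/ 114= -0.80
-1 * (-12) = 12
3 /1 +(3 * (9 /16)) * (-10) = -111 /8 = -13.88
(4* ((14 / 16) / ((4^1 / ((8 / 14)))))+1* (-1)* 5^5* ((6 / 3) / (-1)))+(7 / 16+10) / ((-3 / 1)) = 299857 / 48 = 6247.02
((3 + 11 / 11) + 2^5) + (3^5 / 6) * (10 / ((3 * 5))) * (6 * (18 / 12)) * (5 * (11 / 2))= 6718.50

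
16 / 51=0.31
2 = 2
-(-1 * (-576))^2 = -331776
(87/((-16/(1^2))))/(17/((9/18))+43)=-87/1232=-0.07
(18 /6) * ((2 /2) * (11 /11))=3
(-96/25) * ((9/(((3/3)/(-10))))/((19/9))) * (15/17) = 46656/323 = 144.45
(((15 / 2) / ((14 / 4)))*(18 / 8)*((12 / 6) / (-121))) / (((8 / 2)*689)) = -135 / 4668664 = -0.00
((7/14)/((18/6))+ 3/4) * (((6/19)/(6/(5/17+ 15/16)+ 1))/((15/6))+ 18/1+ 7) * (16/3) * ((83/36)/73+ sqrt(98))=853772777/220986549+ 41145676 * sqrt(2)/48051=1214.84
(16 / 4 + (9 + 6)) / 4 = 19 / 4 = 4.75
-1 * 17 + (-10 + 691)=664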